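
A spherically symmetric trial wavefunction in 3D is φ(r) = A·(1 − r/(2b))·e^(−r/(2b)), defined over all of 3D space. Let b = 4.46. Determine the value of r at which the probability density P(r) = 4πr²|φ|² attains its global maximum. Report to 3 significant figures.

Set d/dr [P(r) = 4πr²|φ|²] = 0 and solve for r > 0.
Solving yields r = b·(√(5) + 3).
With b = 4.46, the most probable radial distance is 23.35.

r ≈ 23.4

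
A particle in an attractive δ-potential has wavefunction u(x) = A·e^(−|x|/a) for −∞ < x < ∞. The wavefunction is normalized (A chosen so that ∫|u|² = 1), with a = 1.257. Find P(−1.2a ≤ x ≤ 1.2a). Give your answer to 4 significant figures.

P ≈ 0.9093

|u|² is the probability density, so P = ∫_{−1.2a}^{1.2a} |u|² dx.
With A² fixed by ∫|u|² = 1, i.e. A² = (a)^(−1), substitute and integrate.
Both integrals are even about x = 0, so only the x ≥ 0 halves are needed (the factors of 2 cancel). Substituting t = x/a, A² and the length scale cancel in the ratio: P = ∫_{0}^{1.2} e^(-2·t) dt / ∫_{0}^{∞} e^(-2·t) dt.
Using ∫ e^(-2·t) dt = -e^(-2·t)/2, the numerator is 1/2 - e^(-12/5)/2 and the denominator is 1/2.
Evaluating gives P = 0.90928.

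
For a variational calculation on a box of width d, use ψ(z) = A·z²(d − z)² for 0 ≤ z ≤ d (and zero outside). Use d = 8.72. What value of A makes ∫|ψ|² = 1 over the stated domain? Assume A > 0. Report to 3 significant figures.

We need A² ∫|f|² dz = 1, taking the integral from 0 to d.
With ψ = A·z²(d − z)², the integral evaluates to A²·[d^9/630].
Setting this equal to 1 gives A² = 1/(d^9/630).
With d = 8.72: A² = 0.000002161 and A = 0.001470.

A ≈ 0.00147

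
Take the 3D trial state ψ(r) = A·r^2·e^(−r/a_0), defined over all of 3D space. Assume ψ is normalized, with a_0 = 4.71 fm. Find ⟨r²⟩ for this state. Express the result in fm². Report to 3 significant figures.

The expectation value is the |ψ|²-weighted average of r^2: ∫ r^2|ψ|² 4πr² dr.
Recall ∫₀^∞ r^m e^(−r/β) dr = m!·β^(m+1), since the A² factors cancel between numerator and denominator, ⟨r²⟩ = 14·a_0^2.
Putting a_0 = 4.71 gives 310.6.

⟨r^2⟩ ≈ 311 fm^2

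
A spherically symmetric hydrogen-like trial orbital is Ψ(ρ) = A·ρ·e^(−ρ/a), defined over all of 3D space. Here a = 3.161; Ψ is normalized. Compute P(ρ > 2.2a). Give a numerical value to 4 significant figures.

P = ∫ |Ψ|² 4πρ² dρ over ρ > 2.2a.
The full normalization integral is A²·[3·π·a^5] = 1, fixing A².
Let u = ρ/a; then A², 4π and the length scale all cancel, so P = ∫_{2.2}^{∞} u^4·e^(-2·u) du ÷ ∫_{0}^{∞} u^4·e^(-2·u) du.
An antiderivative of u^4·e^(-2·u) is -(u^4/2 + u^3 + 3·u^2/2 + 3·u/2 + 3/4)·e^(-2·u); evaluating from 2.2 to ∞ gives ≈ 0.413388, while the full integral is 3/4.
Taking the ratio yields P = 0.55118.

P ≈ 0.5512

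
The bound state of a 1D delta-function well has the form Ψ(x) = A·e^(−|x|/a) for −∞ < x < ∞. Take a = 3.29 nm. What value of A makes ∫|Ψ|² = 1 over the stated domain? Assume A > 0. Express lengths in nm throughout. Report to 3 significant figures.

A ≈ 0.551 nm^(-1/2)

We need A² ∫|f|² dx = 1, taking the integral from −∞ to ∞.
With Ψ = A·e^(−|x|/a), the integral evaluates to A²·[a].
With a = 3.29: A² = 0.3040 and A = 0.5513.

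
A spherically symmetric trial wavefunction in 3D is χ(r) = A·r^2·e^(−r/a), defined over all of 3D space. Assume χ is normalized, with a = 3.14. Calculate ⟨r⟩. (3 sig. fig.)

By definition ⟨r⟩ = ∫ r |χ(r)|² 4πr² dr.
Since the A² factors cancel between numerator and denominator, ⟨r⟩ = 7·a/2.
Putting a = 3.14 gives 10.99.

⟨r⟩ ≈ 11.0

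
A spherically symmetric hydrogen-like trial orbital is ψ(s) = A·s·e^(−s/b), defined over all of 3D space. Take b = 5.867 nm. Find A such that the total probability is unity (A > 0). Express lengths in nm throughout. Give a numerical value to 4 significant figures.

A ≈ 0.003907 nm^(-5/2)

We need A² ∫|f|² 4πs² ds = 1, taking the integral from 0 to ∞.
With ∫₀^∞ s^4 e^(−αs) ds = 4!/α^5, ∫|ψ|² 4πs² ds = A²·(3·π·b^5).
With b = 5.867: A² = 0.000015263 and A = 0.0039068.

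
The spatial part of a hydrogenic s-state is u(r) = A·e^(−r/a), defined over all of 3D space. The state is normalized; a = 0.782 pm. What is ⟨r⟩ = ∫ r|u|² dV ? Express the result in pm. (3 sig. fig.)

The expectation value is the |u|²-weighted average of r: ∫ r|u|² 4πr² dr.
Since the A² factors cancel between numerator and denominator, ⟨r⟩ = 3·a/2.
With a = 0.782, ⟨r⟩ = 1.173.

⟨r⟩ ≈ 1.17 pm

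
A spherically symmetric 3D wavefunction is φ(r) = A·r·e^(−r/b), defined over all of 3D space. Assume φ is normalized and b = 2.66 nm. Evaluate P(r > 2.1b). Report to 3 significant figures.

P ≈ 0.590

Integrate the radial probability density 4πr²|φ|² over r > 2.1b.
The full normalization integral is A²·[3·π·b^5] = 1, fixing A².
Let u = r/b; then A², 4π and the length scale all cancel, so P = ∫_{2.1}^{∞} u^4·e^(-2·u) du ÷ ∫_{0}^{∞} u^4·e^(-2·u) du.
With ∫ u^4·e^(-2·u) du = -(u^4/2 + u^3 + 3·u^2/2 + 3·u/2 + 3/4)·e^(-2·u) + C, the region integral is ≈ 0.44237 and the full one is 3/4.
The region integral divided by the full integral gives P = 0.5898.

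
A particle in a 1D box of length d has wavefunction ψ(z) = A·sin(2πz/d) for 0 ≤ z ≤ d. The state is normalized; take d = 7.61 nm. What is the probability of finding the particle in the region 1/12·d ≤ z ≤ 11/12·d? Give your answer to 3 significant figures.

P ≈ 0.971

P = ∫_{1/12·d}^{11/12·d} |ψ(z)|² dz.
Since A² = 1/(d/2), this is the region integral divided by the full normalization integral.
Substituting u = z/d, A² and the length scale cancel in the ratio: P = ∫_{1/12}^{11/12} sin(2·π·u)^2 du / ∫_{0}^{1} sin(2·π·u)^2 du.
An antiderivative of sin(2·π·u)^2 is u/2 - sin(4·π·u)/(8·π); evaluating from 1/12 to 11/12 gives √(3)/(8·π) + 5/12, while the full integral is 1/2.
The result is P = √(3)/(4·π) + 5/6.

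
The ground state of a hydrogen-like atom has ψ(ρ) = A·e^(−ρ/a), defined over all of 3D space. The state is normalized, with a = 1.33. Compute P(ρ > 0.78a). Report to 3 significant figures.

Integrate the radial probability density 4πρ²|ψ|² over ρ > 0.78a.
The full normalization integral is A²·[π·a^3] = 1, fixing A².
In terms of u = ρ/a (A², 4π and the length scale all cancel between numerator and denominator), P = [∫_{0.78}^{∞} u^2·e^(-2·u) du] / [∫_{0}^{∞} u^2·e^(-2·u) du].
An antiderivative of u^2·e^(-2·u) is -(2·u^2 + 2·u + 1)·e^(-2·u)/4; evaluating from 0.78 to ∞ gives 4721·e^(-39/25)/5000, while the full integral is 1/4.
This evaluates to P = 0.7936.

P ≈ 0.794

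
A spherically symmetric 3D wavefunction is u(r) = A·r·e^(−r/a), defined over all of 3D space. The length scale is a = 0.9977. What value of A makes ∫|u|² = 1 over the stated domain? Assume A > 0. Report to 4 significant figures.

A ≈ 0.3276

The normalization condition is ∫|u|² 4πr² dr = 1 from 0 to ∞.
∫|u|² 4πr² dr = A²·(3·π·a^5).
So A² = (3·π·a^5)^(−1).
Plugging in a = 0.9977 yields A = 0.32762.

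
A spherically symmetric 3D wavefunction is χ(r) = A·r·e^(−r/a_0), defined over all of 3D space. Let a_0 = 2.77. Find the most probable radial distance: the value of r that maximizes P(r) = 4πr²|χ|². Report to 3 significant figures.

Set d/dr [P(r) = 4πr²|χ|²] = 0 and solve for r > 0.
Solving yields r = 2·a_0.
With a_0 = 2.77, the most probable radial distance is 5.540.

r ≈ 5.54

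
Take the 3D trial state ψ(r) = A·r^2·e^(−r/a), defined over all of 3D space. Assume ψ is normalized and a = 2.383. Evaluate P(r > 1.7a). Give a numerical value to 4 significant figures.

With dV = 4πr²dr, the probability is ∫|ψ|² dV over r > 1.7a.
Normalization gives A² = 1/(45·π·a^7/2).
Substituting u = r/a, A², 4π and the length scale all cancel in the ratio: P = ∫_{1.7}^{∞} u^6·e^(-2·u) du / ∫_{0}^{∞} u^6·e^(-2·u) du.
Using ∫ u^6·e^(-2·u) du = -(4·u^6 + 12·u^5 + 30·u^4 + 60·u^3 + 90·u^2 + 90·u + 45)·e^(-2·u)/8, the numerator is ≈ 5.29958 and the denominator is 45/8.
This evaluates to P = 0.94215.

P ≈ 0.9421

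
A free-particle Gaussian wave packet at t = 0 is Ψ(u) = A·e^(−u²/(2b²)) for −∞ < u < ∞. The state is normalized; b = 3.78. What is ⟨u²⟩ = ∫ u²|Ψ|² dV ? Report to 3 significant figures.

⟨u^2⟩ ≈ 7.14

The expectation value is the |Ψ|²-weighted average of u^2: ∫ u^2|Ψ|² du.
The ratio of the moment integral to the normalization integral gives ⟨u²⟩ = b^2/2.
Putting b = 3.78 gives 7.144.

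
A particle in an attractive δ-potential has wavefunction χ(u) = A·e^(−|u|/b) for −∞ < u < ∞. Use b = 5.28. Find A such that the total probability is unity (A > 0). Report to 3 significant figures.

We need A² ∫|f|² du = 1, taking the integral from −∞ to ∞.
The integral (without the A² prefactor) comes out to b.
Plugging in b = 5.28 yields A = 0.4352.

A ≈ 0.435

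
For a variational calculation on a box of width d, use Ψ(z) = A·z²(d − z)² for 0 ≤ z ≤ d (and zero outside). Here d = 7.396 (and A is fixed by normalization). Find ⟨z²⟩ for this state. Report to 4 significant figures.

⟨z^2⟩ ≈ 14.92

⟨z²⟩ = ∫ z^2 |Ψ|² dz over the full domain.
Expanding the polynomial and integrating term by term, since the A² factors cancel between numerator and denominator, ⟨z²⟩ = 3·d^2/11.
With d = 7.396, ⟨z^2⟩ = 14.918.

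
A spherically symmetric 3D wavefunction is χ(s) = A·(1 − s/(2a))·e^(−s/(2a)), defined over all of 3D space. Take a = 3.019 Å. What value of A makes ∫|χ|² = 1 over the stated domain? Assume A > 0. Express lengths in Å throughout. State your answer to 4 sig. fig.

The normalization condition is ∫|χ|² 4πs² ds = 1 from 0 to ∞.
(Spherical symmetry: dV = 4πs² ds.)
Using ∫₀^∞ sⁿ e^(−αs) ds = n!/αⁿ⁺¹, carrying out the integral gives A² · 8·π·a^3.
Hence A² = 1/[8·π·a^3].
With a = 3.019: A² = 0.0014460 and A = 0.038026.

A ≈ 0.03803 Å^(-3/2)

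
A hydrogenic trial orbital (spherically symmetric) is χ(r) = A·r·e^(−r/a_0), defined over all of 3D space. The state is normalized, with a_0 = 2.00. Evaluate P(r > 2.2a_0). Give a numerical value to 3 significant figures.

Integrate the radial probability density 4πr²|χ|² over r > 2.2a_0.
Normalization gives A² = 1/(3·π·a_0^5).
Substituting u = r/a_0, A², 4π and the length scale all cancel in the ratio: P = ∫_{2.2}^{∞} u^4·e^(-2·u) du / ∫_{0}^{∞} u^4·e^(-2·u) du.
An antiderivative of u^4·e^(-2·u) is -(u^4/2 + u^3 + 3·u^2/2 + 3·u/2 + 3/4)·e^(-2·u); evaluating from 2.2 to ∞ gives ≈ 0.41339, while the full integral is 3/4.
Taking the ratio yields P = 0.5512.

P ≈ 0.551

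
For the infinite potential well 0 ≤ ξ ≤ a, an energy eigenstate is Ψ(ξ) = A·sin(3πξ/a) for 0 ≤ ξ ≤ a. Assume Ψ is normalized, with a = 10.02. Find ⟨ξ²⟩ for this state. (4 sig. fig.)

⟨ξ^2⟩ ≈ 32.90

⟨ξ²⟩ = ∫ ξ^2 |Ψ|² dξ over the full domain.
With ∫₀^a sin²(nπξ/a) dξ = a/2, since the A² factors cancel between numerator and denominator, ⟨ξ²⟩ = -a^2/(18·π^2) + a^2/3.
Putting a = 10.02 gives 32.902.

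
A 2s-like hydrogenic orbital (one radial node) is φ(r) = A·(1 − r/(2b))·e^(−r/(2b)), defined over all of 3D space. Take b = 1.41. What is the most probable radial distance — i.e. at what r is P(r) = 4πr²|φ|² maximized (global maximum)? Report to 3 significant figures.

r ≈ 7.38

The maximum of P(r) = 4πr²|φ|² occurs where its derivative vanishes.
This gives r = b·(√(5) + 3).
With b = 1.41, the most probable radial distance is 7.383.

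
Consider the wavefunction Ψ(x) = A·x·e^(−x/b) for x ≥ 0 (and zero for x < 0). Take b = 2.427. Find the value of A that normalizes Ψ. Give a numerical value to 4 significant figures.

Require ∫ |Ψ|² dx = 1 over the whole domain.
Recall ∫₀^∞ x^m e^(−x/β) dx = m!·β^(m+1), ∫|Ψ|² dx = A²·(b^3/4).
Hence A² = 1/[b^3/4].
Substituting b = 2.427 gives A² = 0.27980, so A = 0.52896.

A ≈ 0.5290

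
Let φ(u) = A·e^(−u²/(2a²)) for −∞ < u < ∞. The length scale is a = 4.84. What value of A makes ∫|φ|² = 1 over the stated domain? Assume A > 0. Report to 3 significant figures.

Require ∫ |φ|² du = 1 over the whole domain.
With ∫_{−∞}^{∞} u^(2m) e^(−αu²) du = (2m−1)!!·√π / (2^m α^(m+1/2)), carrying out the integral gives A² · √(π)·a.
So A² = (√(π)·a)^(−1).
Plugging in a = 4.84 yields A = 0.3414.

A ≈ 0.341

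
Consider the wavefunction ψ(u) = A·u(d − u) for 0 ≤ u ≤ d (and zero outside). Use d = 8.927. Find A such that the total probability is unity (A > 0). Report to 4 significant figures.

A ≈ 0.02300

Require ∫ |ψ|² du = 1 over the whole domain.
With ψ = A·u(d − u), the integral evaluates to A²·[d^5/30].
Setting this equal to 1 gives A² = 1/(d^5/30).
Substituting d = 8.927 gives A² = 0.00052917, so A = 0.023004.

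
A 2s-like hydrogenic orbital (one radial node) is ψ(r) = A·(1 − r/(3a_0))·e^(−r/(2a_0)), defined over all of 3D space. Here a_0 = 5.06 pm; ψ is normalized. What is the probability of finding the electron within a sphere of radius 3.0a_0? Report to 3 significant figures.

Integrate the radial probability density 4πr²|ψ|² over r ≤ 3.0a_0.
A² is fixed by ∫₀^∞ 4πr²|ψ|² dr = 1, i.e. A² = (8·π·a_0^3/3)^(−1).
Substituting u = r/a_0, A², 4π and the length scale all cancel in the ratio: P = ∫_{0}^{3.0} u^2·(1 - u/3)^2·e^(-u) du / ∫_{0}^{∞} u^2·(1 - u/3)^2·e^(-u) du.
Using ∫ u^2·(1 - u/3)^2·e^(-u) du = (-u^4 + 2·u^3 - 3·u^2 - 6·u - 6)·e^(-u)/9, the numerator is 2/3 - 26·e^(-3)/3 and the denominator is 2/3.
The region integral divided by the full integral gives P = 0.3528.

P ≈ 0.353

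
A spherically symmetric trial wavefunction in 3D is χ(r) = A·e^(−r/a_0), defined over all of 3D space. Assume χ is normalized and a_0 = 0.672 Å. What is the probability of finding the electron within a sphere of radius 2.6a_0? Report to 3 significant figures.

P ≈ 0.891

Integrate the radial probability density 4πr²|χ|² over r ≤ 2.6a_0.
Normalization gives A² = 1/(π·a_0^3).
In terms of u = r/a_0 (A², 4π and the length scale all cancel between numerator and denominator), P = [∫_{0}^{2.6} u^2·e^(-2·u) du] / [∫_{0}^{∞} u^2·e^(-2·u) du].
With ∫ u^2·e^(-2·u) du = -(2·u^2 + 2·u + 1)·e^(-2·u)/4 + C, the region integral is 1/4 - 493·e^(-26/5)/100 and the full one is 1/4.
Taking the ratio yields P = 0.8912.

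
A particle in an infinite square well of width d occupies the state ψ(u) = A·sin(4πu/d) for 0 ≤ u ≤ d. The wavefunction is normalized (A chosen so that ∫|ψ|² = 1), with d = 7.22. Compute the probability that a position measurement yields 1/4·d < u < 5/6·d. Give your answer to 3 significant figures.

P = ∫_{1/4·d}^{5/6·d} |ψ(u)|² du.
With A² fixed by ∫|ψ|² = 1, i.e. A² = (d/2)^(−1), substitute and integrate.
Let t = u/d; then A² and the length scale cancel, so P = ∫_{1/4}^{5/6} sin(4·π·t)^2 dt ÷ ∫_{0}^{1} sin(4·π·t)^2 dt.
With ∫ sin(4·π·t)^2 dt = t/2 - sin(4·π·t)·cos(4·π·t)/(8·π) + C, the region integral is -√(3)/(32·π) + 7/24 and the full one is 1/2.
The result is P = -√(3)/(16·π) + 7/12.

P ≈ 0.549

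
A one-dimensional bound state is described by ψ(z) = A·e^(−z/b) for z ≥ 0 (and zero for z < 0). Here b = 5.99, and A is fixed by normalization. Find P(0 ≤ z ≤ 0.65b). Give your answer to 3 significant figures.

P ≈ 0.727

P = ∫_{0}^{0.65b} |ψ(z)|² dz.
Since A² = 1/(b/2), this is the region integral divided by the full normalization integral.
In terms of u = z/b (A² and the length scale cancel between numerator and denominator), P = [∫_{0}^{0.65} e^(-2·u) du] / [∫_{0}^{∞} e^(-2·u) du].
With ∫ e^(-2·u) du = -e^(-2·u)/2 + C, the region integral is 1/2 - e^(-13/10)/2 and the full one is 1/2.
Taking the ratio, P = 0.7275.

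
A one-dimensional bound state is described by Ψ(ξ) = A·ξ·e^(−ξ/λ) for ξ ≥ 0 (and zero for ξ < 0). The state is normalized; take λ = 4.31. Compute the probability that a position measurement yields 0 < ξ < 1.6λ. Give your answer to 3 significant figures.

P ≈ 0.620

P = ∫_{0}^{1.6λ} |Ψ(ξ)|² dξ.
With A² fixed by ∫|Ψ|² = 1, i.e. A² = (λ^3/4)^(−1), substitute and integrate.
Substituting u = ξ/λ, A² and the length scale cancel in the ratio: P = ∫_{0}^{1.6} u^2·e^(-2·u) du / ∫_{0}^{∞} u^2·e^(-2·u) du.
An antiderivative of u^2·e^(-2·u) is -(2·u^2 + 2·u + 1)·e^(-2·u)/4; evaluating from 0 to 1.6 gives 1/4 - 233·e^(-16/5)/100, while the full integral is 1/4.
Evaluating gives P = 0.6201.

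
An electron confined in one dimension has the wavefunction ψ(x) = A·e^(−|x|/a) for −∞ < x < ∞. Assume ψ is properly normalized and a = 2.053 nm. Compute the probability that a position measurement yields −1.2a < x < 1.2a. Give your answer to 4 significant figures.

|ψ|² is the probability density, so P = ∫_{−1.2a}^{1.2a} |ψ|² dx.
With A² fixed by ∫|ψ|² = 1, i.e. A² = (a)^(−1), substitute and integrate.
By symmetry take twice the x ≥ 0 contribution in numerator and denominator; the 2's cancel. In terms of u = x/a (A² and the length scale cancel between numerator and denominator), P = [∫_{0}^{1.2} e^(-2·u) du] / [∫_{0}^{∞} e^(-2·u) du].
Using ∫ e^(-2·u) du = -e^(-2·u)/2, the numerator is 1/2 - e^(-12/5)/2 and the denominator is 1/2.
The result is P = 0.90928.

P ≈ 0.9093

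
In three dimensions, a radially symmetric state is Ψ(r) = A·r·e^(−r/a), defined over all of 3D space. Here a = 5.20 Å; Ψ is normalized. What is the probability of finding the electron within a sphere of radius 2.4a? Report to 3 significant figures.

P = ∫ |Ψ|² 4πr² dr over r ≤ 2.4a.
A² is fixed by ∫₀^∞ 4πr²|Ψ|² dr = 1, i.e. A² = (3·π·a^5)^(−1).
Substituting u = r/a, A², 4π and the length scale all cancel in the ratio: P = ∫_{0}^{2.4} u^4·e^(-2·u) du / ∫_{0}^{∞} u^4·e^(-2·u) du.
Using ∫ u^4·e^(-2·u) du = -(u^4/2 + u^3 + 3·u^2/2 + 3·u/2 + 3/4)·e^(-2·u), the numerator is ≈ 0.39281 and the denominator is 3/4.
This evaluates to P = 0.5237.

P ≈ 0.524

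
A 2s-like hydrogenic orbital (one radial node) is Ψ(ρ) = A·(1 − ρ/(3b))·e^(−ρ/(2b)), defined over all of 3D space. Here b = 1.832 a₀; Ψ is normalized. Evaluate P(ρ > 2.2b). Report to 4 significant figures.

P ≈ 0.6620

With dV = 4πρ²dρ, the probability is ∫|Ψ|² dV over ρ > 2.2b.
The full normalization integral is A²·[8·π·b^3/3] = 1, fixing A².
Substituting u = ρ/b, A², 4π and the length scale all cancel in the ratio: P = ∫_{2.2}^{∞} u^2·(1 - u/3)^2·e^(-u) du / ∫_{0}^{∞} u^2·(1 - u/3)^2·e^(-u) du.
An antiderivative of u^2·(1 - u/3)^2·e^(-u) is (-u^4 + 2·u^3 - 3·u^2 - 6·u - 6)·e^(-u)/9; evaluating from 2.2 to ∞ gives ≈ 0.441361, while the full integral is 2/3.
This evaluates to P = 0.66204.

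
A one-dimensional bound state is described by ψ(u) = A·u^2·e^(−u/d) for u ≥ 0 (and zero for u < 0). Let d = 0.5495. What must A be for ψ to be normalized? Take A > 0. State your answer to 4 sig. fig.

A ≈ 5.159

Require ∫ |ψ|² du = 1 over the whole domain.
Carrying out the integral gives A² · 3·d^5/4.
Hence A² = 1/[3·d^5/4].
Substituting d = 0.5495 gives A² = 26.613, so A = 5.1588.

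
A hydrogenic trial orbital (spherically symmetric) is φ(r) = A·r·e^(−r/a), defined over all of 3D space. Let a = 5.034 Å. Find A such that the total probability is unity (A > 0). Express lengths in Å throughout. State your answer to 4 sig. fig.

We need A² ∫|f|² 4πr² dr = 1, taking the integral from 0 to ∞.
The angular integral contributes 4π, leaving ∫₀^∞ r²|φ|² dr.
Using ∫₀^∞ rⁿ e^(−αr) dr = n!/αⁿ⁺¹, with φ = A·r·e^(−r/a), the integral evaluates to A²·[3·π·a^5].
Hence A² = 1/[3·π·a^5].
Plugging in a = 5.034 yields A = 0.0057290.

A ≈ 0.005729 Å^(-5/2)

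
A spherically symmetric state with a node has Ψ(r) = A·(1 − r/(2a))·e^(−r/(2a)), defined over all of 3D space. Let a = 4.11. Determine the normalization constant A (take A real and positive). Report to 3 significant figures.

We need A² ∫|f|² 4πr² dr = 1, taking the integral from 0 to ∞.
In 3D with spherical symmetry the volume element is 4πr² dr.
Recall ∫₀^∞ r^m e^(−r/β) dr = m!·β^(m+1), carrying out the integral gives A² · 8·π·a^3.
Hence A² = 1/[8·π·a^3].
Substituting a = 4.11 gives A² = 0.0005731, so A = 0.02394.

A ≈ 0.0239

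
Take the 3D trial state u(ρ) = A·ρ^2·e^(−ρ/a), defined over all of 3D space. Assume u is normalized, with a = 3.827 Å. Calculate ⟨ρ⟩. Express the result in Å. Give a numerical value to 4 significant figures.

⟨ρ⟩ ≈ 13.39 Å

The expectation value is the |u|²-weighted average of ρ: ∫ ρ|u|² 4πρ² dρ.
With ∫₀^∞ ρ^7 e^(−αρ) dρ = 7!/α^8, since the A² factors cancel between numerator and denominator, ⟨ρ⟩ = 7·a/2.
With a = 3.827, ⟨ρ⟩ = 13.395.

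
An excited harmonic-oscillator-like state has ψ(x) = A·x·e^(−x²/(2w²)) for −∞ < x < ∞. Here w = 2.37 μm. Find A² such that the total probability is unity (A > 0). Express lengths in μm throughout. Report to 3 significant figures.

Require ∫ |ψ|² dx = 1 over the whole domain.
With ψ = A·x·e^(−x²/(2w²)), the integral evaluates to A²·[√(π)·w^3/2].
Hence A² = 1/[√(π)·w^3/2].
With w = 2.37: A² = 0.08476 and A = 0.2911.

A^2 ≈ 0.0848 μm^(-3)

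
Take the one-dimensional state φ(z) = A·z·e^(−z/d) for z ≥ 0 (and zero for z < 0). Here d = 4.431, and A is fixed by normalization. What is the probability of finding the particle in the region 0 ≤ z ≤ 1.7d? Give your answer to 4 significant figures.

The probability is P = ∫ |φ|² dz over [0, 1.7d].
With A² fixed by ∫|φ|² = 1, i.e. A² = (d^3/4)^(−1), substitute and integrate.
In terms of u = z/d (A² and the length scale cancel between numerator and denominator), P = [∫_{0}^{1.7} u^2·e^(-2·u) du] / [∫_{0}^{∞} u^2·e^(-2·u) du].
Using ∫ u^2·e^(-2·u) du = -(2·u^2 + 2·u + 1)·e^(-2·u)/4, the numerator is 1/4 - 509·e^(-17/5)/200 and the denominator is 1/4.
Taking the ratio, P = 0.66026.

P ≈ 0.6603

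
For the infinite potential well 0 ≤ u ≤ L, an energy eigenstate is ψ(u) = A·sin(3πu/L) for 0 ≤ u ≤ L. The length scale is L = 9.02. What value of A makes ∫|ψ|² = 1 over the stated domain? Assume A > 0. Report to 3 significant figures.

Require ∫ |ψ|² du = 1 over the whole domain.
With ∫₀^L sin²(nπu/L) du = L/2, ∫|ψ|² du = A²·(L/2).
Plugging in L = 9.02 yields A = 0.4709.

A ≈ 0.471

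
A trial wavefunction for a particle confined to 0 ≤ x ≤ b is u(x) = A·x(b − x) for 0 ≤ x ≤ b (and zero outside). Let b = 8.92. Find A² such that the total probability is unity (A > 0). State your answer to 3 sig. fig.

A^2 ≈ 0.000531

Normalization requires ∫|u|² dx = 1, integrated from 0 to b.
Expanding the polynomial and integrating term by term, with u = A·x(b − x), the integral evaluates to A²·[b^5/30].
Hence A² = 1/[b^5/30].
Substituting b = 8.92 gives A² = 0.0005312, so A = 0.02305.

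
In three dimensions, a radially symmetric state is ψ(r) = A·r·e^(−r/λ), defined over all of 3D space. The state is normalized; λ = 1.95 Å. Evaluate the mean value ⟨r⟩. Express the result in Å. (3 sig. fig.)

⟨r⟩ ≈ 4.88 Å

By definition ⟨r⟩ = ∫ r |ψ(r)|² 4πr² dr.
With ∫₀^∞ r^5 e^(−αr) dr = 5!/α^6, the ratio of the moment integral to the normalization integral gives ⟨r⟩ = 5·λ/2.
Putting λ = 1.95 gives 4.875.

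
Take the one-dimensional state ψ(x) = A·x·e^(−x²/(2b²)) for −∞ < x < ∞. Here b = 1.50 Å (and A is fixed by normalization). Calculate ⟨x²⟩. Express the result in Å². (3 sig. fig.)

⟨x^2⟩ ≈ 3.38 Å^2

⟨x²⟩ = ∫ x^2 |ψ|² dx over the full domain.
The ratio of the moment integral to the normalization integral gives ⟨x²⟩ = 3·b^2/2.
Putting b = 1.50 gives 3.375.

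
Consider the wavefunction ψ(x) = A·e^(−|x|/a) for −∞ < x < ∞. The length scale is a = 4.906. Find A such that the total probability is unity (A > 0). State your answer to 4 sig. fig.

A ≈ 0.4515

The normalization condition is ∫|ψ|² dx = 1 from −∞ to ∞.
Using ∫₀^∞ xⁿ e^(−αx) dx = n!/αⁿ⁺¹, carrying out the integral gives A² · a.
Plugging in a = 4.906 yields A = 0.45148.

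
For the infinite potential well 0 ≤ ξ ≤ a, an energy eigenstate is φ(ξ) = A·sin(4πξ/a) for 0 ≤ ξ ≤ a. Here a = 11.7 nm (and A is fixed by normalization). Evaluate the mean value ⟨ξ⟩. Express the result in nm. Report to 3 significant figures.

⟨ξ⟩ ≈ 5.85 nm

By definition ⟨ξ⟩ = ∫ ξ |φ(ξ)|² dξ.
Evaluating both integrals, ⟨ξ⟩ = a/2.
With a = 11.7, ⟨ξ⟩ = 5.850.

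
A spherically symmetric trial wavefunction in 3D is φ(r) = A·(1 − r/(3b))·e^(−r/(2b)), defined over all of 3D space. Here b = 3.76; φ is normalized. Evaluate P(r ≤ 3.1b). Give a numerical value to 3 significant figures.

P = ∫ |φ|² 4πr² dr over r ≤ 3.1b.
Normalization gives A² = 1/(8·π·b^3/3).
In terms of u = r/b (A², 4π and the length scale all cancel between numerator and denominator), P = [∫_{0}^{3.1} u^2·(1 - u/3)^2·e^(-u) du] / [∫_{0}^{∞} u^2·(1 - u/3)^2·e^(-u) du].
With ∫ u^2·(1 - u/3)^2·e^(-u) du = (-u^4 + 2·u^3 - 3·u^2 - 6·u - 6)·e^(-u)/9 + C, the region integral is ≈ 0.23519 and the full one is 2/3.
This evaluates to P = 0.3528.

P ≈ 0.353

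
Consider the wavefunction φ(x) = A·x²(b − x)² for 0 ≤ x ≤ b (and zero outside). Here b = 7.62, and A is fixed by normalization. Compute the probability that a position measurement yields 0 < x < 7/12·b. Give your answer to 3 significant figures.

P = ∫_{0}^{7/12·b} |φ(x)|² dx.
Since A² = 1/(b^9/630), this is the region integral divided by the full normalization integral.
Substituting u = x/b, A² and the length scale cancel in the ratio: P = ∫_{0}^{7/12} u^4·(1 - u)^4 du / ∫_{0}^{1} u^4·(1 - u)^4 du.
An antiderivative of u^4·(1 - u)^4 is u^5·(70·u^4 - 315·u^3 + 540·u^2 - 420·u + 126)/630; evaluating from 0 to 7/12 gives ≈ 0.0011074, while the full integral is 1/630.
Taking the ratio, P = 0.6977.

P ≈ 0.698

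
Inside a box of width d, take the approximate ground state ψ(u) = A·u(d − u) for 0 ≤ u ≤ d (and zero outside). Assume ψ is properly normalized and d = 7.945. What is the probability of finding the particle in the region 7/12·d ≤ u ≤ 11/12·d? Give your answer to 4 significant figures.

P ≈ 0.3415

|ψ|² is the probability density, so P = ∫_{7/12·d}^{11/12·d} |ψ|² du.
Since A² = 1/(d^5/30), this is the region integral divided by the full normalization integral.
Substituting t = u/d, A² and the length scale cancel in the ratio: P = ∫_{7/12}^{11/12} t^2·(1 - t)^2 dt / ∫_{0}^{1} t^2·(1 - t)^2 dt.
Using ∫ t^2·(1 - t)^2 dt = t^3·(6·t^2 - 15·t + 10)/30, the numerator is ≈ 0.0113844 and the denominator is 1/30.
Evaluating gives P = 0.34153.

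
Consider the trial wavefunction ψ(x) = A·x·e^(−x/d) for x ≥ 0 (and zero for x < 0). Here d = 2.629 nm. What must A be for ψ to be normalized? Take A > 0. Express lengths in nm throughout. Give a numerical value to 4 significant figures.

A ≈ 0.4692 nm^(-3/2)

Require ∫ |ψ|² dx = 1 over the whole domain.
Using ∫₀^∞ xⁿ e^(−αx) dx = n!/αⁿ⁺¹, carrying out the integral gives A² · d^3/4.
So A² = (d^3/4)^(−1).
With d = 2.629: A² = 0.22013 and A = 0.46918.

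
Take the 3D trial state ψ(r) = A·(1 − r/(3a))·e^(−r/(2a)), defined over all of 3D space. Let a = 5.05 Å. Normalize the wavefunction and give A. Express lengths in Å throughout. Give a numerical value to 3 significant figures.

A ≈ 0.0304 Å^(-3/2)

Require ∫ |ψ|² 4πr² dr = 1 over the whole domain.
The angular integral contributes 4π, leaving ∫₀^∞ r²|ψ|² dr.
Using ∫₀^∞ rⁿ e^(−αr) dr = n!/αⁿ⁺¹, ∫|ψ|² 4πr² dr = A²·(8·π·a^3/3).
Setting this equal to 1 gives A² = 1/(8·π·a^3/3).
With a = 5.05: A² = 0.0009268 and A = 0.03044.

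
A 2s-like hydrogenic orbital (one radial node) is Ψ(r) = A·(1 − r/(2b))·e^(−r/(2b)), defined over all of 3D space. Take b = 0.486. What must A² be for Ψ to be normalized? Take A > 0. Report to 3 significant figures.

A^2 ≈ 0.347

Require ∫ |Ψ|² 4πr² dr = 1 over the whole domain.
The integral (without the A² prefactor) comes out to 8·π·b^3.
So A² = (8·π·b^3)^(−1).
Plugging in b = 0.486 yields A = 0.5887.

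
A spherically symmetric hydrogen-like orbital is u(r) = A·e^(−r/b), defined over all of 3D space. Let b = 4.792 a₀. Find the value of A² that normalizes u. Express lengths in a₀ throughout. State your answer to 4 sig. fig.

The normalization condition is ∫|u|² 4πr² dr = 1 from 0 to ∞.
In 3D with spherical symmetry the volume element is 4πr² dr.
Using ∫₀^∞ rⁿ e^(−αr) dr = n!/αⁿ⁺¹, ∫|u|² 4πr² dr = A²·(π·b^3).
Plugging in b = 4.792 yields A = 0.053784.

A^2 ≈ 0.002893 a₀^(-3)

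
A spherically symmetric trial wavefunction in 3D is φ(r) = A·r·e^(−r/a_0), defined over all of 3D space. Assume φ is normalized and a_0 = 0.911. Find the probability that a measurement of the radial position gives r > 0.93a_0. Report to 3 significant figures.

Integrate the radial probability density 4πr²|φ|² over r > 0.93a_0.
A² is fixed by ∫₀^∞ 4πr²|φ|² dr = 1, i.e. A² = (3·π·a_0^5)^(−1).
In terms of u = r/a_0 (A², 4π and the length scale all cancel between numerator and denominator), P = [∫_{0.93}^{∞} u^4·e^(-2·u) du] / [∫_{0}^{∞} u^4·e^(-2·u) du].
With ∫ u^4·e^(-2·u) du = -(u^4/2 + u^3 + 3·u^2/2 + 3·u/2 + 3/4)·e^(-2·u) + C, the region integral is ≈ 0.71932 and the full one is 3/4.
The region integral divided by the full integral gives P = 0.9591.

P ≈ 0.959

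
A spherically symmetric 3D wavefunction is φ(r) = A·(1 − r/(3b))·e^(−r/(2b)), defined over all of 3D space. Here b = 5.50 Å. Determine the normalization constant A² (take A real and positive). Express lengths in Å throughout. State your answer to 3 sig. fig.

A^2 ≈ 0.000717 Å^(-3)

Require ∫ |φ|² 4πr² dr = 1 over the whole domain.
(Spherical symmetry: dV = 4πr² dr.)
Carrying out the integral gives A² · 8·π·b^3/3.
With b = 5.50: A² = 0.0007175 and A = 0.02679.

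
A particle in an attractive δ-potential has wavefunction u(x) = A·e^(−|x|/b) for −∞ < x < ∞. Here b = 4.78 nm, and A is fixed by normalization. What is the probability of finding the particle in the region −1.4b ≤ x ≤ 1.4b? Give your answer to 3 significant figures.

The probability is P = ∫ |u|² dx over [−1.4b, 1.4b].
Since A² = 1/(b), this is the region integral divided by the full normalization integral.
By symmetry take twice the x ≥ 0 contribution in numerator and denominator; the 2's cancel. Substituting t = x/b, A² and the length scale cancel in the ratio: P = ∫_{0}^{1.4} e^(-2·t) dt / ∫_{0}^{∞} e^(-2·t) dt.
An antiderivative of e^(-2·t) is -e^(-2·t)/2; evaluating from 0 to 1.4 gives 1/2 - e^(-14/5)/2, while the full integral is 1/2.
This works out to P = 0.9392.

P ≈ 0.939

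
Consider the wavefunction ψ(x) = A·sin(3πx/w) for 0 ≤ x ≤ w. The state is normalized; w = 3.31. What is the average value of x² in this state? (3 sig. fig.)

The expectation value is the |ψ|²-weighted average of x^2: ∫ x^2|ψ|² dx.
With ∫₀^w sin²(nπx/w) dx = w/2, evaluating both integrals, ⟨x²⟩ = -w^2/(18·π^2) + w^2/3.
With w = 3.31, ⟨x^2⟩ = 3.590.

⟨x^2⟩ ≈ 3.59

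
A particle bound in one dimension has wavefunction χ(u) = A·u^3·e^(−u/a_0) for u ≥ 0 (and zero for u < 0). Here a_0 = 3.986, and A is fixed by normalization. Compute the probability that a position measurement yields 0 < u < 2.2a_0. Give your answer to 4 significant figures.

The probability is P = ∫ |χ|² du over [0, 2.2a_0].
Since A² = 1/(45·a_0^7/8), this is the region integral divided by the full normalization integral.
Let t = u/a_0; then A² and the length scale cancel, so P = ∫_{0}^{2.2} t^6·e^(-2·t) dt ÷ ∫_{0}^{∞} t^6·e^(-2·t) dt.
An antiderivative of t^6·e^(-2·t) is -(4·t^6 + 12·t^5 + 30·t^4 + 60·t^3 + 90·t^2 + 90·t + 45)·e^(-2·t)/8; evaluating from 0 to 2.2 gives ≈ 0.879496, while the full integral is 45/8.
The result is P = 0.15635.

P ≈ 0.1564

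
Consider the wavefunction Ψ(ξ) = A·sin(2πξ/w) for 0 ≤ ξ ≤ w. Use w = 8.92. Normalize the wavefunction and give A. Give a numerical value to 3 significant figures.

A ≈ 0.474

The normalization condition is ∫|Ψ|² dξ = 1 from 0 to w.
With Ψ = A·sin(2πξ/w), the integral evaluates to A²·[w/2].
So A² = (w/2)^(−1).
With w = 8.92: A² = 0.2242 and A = 0.4735.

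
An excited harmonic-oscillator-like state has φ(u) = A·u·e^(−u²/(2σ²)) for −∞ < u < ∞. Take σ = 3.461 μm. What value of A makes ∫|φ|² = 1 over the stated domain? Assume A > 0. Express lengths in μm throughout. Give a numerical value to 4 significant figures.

The normalization condition is ∫|φ|² du = 1 from −∞ to ∞.
The integral (without the A² prefactor) comes out to √(π)·σ^3/2.
Hence A² = 1/[√(π)·σ^3/2].
Substituting σ = 3.461 gives A² = 0.027218, so A = 0.16498.

A ≈ 0.1650 μm^(-3/2)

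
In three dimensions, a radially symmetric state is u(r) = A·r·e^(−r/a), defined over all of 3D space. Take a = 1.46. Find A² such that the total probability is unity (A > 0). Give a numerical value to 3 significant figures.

Normalization requires ∫|u|² 4πr² dr = 1, integrated from 0 to ∞.
The angular integral contributes 4π, leaving ∫₀^∞ r²|u|² dr.
Recall ∫₀^∞ r^m e^(−r/β) dr = m!·β^(m+1), the integral (without the A² prefactor) comes out to 3·π·a^5.
Hence A² = 1/[3·π·a^5].
With a = 1.46: A² = 0.01599 and A = 0.1265.

A^2 ≈ 0.0160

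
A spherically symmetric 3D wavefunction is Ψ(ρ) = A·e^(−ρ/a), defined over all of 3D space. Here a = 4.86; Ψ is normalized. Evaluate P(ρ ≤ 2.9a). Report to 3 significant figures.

Integrate the radial probability density 4πρ²|Ψ|² over ρ ≤ 2.9a.
Normalization gives A² = 1/(π·a^3).
Substituting u = ρ/a, A², 4π and the length scale all cancel in the ratio: P = ∫_{0}^{2.9} u^2·e^(-2·u) du / ∫_{0}^{∞} u^2·e^(-2·u) du.
An antiderivative of u^2·e^(-2·u) is -(2·u^2 + 2·u + 1)·e^(-2·u)/4; evaluating from 0 to 2.9 gives 1/4 - 1181·e^(-29/5)/200, while the full integral is 1/4.
This evaluates to P = 0.9285.

P ≈ 0.928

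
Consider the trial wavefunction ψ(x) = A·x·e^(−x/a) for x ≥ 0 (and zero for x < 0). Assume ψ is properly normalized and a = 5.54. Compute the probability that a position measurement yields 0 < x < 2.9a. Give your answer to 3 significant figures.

P ≈ 0.928

P = ∫_{0}^{2.9a} |ψ(x)|² dx.
The normalization integral ∫|ψ|²dx over the whole domain equals a^3/4·A², and A² cancels in the ratio.
In terms of u = x/a (A² and the length scale cancel between numerator and denominator), P = [∫_{0}^{2.9} u^2·e^(-2·u) du] / [∫_{0}^{∞} u^2·e^(-2·u) du].
With ∫ u^2·e^(-2·u) du = -(2·u^2 + 2·u + 1)·e^(-2·u)/4 + C, the region integral is 1/4 - 1181·e^(-29/5)/200 and the full one is 1/4.
Evaluating gives P = 0.9285.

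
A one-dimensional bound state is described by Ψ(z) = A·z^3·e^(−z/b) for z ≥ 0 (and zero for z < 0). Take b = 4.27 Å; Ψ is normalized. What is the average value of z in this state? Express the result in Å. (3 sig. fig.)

⟨z⟩ ≈ 14.9 Å

⟨z⟩ = ∫ z |Ψ|² dz over the full domain.
Evaluating both integrals, ⟨z⟩ = 7·b/2.
Putting b = 4.27 gives 14.95.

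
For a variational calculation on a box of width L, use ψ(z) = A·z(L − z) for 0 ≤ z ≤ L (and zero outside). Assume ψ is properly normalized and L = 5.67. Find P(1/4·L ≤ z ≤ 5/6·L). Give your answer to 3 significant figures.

The probability is P = ∫ |ψ|² dz over [1/4·L, 5/6·L].
With A² fixed by ∫|ψ|² = 1, i.e. A² = (L^5/30)^(−1), substitute and integrate.
Substituting u = z/L, A² and the length scale cancel in the ratio: P = ∫_{1/4}^{5/6} u^2·(1 - u)^2 du / ∫_{0}^{1} u^2·(1 - u)^2 du.
Using ∫ u^2·(1 - u)^2 du = u^3·(6·u^2 - 15·u + 10)/30, the numerator is ≈ 0.028700 and the denominator is 1/30.
Taking the ratio, P = 0.8610.

P ≈ 0.861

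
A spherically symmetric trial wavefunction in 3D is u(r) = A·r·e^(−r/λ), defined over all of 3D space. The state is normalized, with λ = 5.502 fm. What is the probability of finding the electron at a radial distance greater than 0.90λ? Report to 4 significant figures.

With dV = 4πr²dr, the probability is ∫|u|² dV over r > 0.90λ.
The full normalization integral is A²·[3·π·λ^5] = 1, fixing A².
Substituting t = r/λ, A², 4π and the length scale all cancel in the ratio: P = ∫_{0.90}^{∞} t^4·e^(-2·t) dt / ∫_{0}^{∞} t^4·e^(-2·t) dt.
With ∫ t^4·e^(-2·t) dt = -(t^4/2 + t^3 + 3·t^2/2 + 3·t/2 + 3/4)·e^(-2·t) + C, the region integral is ≈ 0.722695 and the full one is 3/4.
This evaluates to P = 0.96359.

P ≈ 0.9636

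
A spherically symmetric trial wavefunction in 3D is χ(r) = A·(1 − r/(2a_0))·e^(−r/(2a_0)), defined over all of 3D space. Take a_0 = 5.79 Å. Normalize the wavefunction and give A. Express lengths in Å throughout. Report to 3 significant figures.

We need A² ∫|f|² 4πr² dr = 1, taking the integral from 0 to ∞.
In 3D with spherical symmetry the volume element is 4πr² dr.
The integral (without the A² prefactor) comes out to 8·π·a_0^3.
Plugging in a_0 = 5.79 yields A = 0.01432.

A ≈ 0.0143 Å^(-3/2)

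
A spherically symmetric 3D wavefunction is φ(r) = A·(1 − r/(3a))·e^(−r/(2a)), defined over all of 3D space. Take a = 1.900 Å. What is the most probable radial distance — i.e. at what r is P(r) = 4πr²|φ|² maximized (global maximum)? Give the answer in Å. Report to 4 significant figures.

r ≈ 1.900 Å

The maximum of P(r) = 4πr²|φ|² occurs where its derivative vanishes.
Solving yields r = a.
With a = 1.900, the most probable radial distance is 1.9000 Å.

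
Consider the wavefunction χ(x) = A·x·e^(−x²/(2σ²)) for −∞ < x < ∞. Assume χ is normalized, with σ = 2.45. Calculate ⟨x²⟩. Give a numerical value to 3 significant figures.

The expectation value is the |χ|²-weighted average of x^2: ∫ x^2|χ|² dx.
Differentiating ∫e^(−αx²) dx = √(π/α) under α to get the higher moments, evaluating both integrals, ⟨x²⟩ = 3·σ^2/2.
Putting σ = 2.45 gives 9.004.

⟨x^2⟩ ≈ 9.00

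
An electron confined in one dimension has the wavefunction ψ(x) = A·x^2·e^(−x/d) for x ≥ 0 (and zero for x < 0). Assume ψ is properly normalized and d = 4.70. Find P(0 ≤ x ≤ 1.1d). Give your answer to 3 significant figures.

P ≈ 0.0725

|ψ|² is the probability density, so P = ∫_{0}^{1.1d} |ψ|² dx.
With A² fixed by ∫|ψ|² = 1, i.e. A² = (3·d^5/4)^(−1), substitute and integrate.
Let u = x/d; then A² and the length scale cancel, so P = ∫_{0}^{1.1} u^4·e^(-2·u) du ÷ ∫_{0}^{∞} u^4·e^(-2·u) du.
Using ∫ u^4·e^(-2·u) du = -(u^4/2 + u^3 + 3·u^2/2 + 3·u/2 + 3/4)·e^(-2·u), the numerator is ≈ 0.054372 and the denominator is 3/4.
Evaluating gives P = 0.07250.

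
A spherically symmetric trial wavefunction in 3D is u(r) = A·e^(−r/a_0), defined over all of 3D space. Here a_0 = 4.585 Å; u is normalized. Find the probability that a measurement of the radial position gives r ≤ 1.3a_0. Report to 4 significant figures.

P = ∫ |u|² 4πr² dr over r ≤ 1.3a_0.
The full normalization integral is A²·[π·a_0^3] = 1, fixing A².
Substituting t = r/a_0, A², 4π and the length scale all cancel in the ratio: P = ∫_{0}^{1.3} t^2·e^(-2·t) dt / ∫_{0}^{∞} t^2·e^(-2·t) dt.
With ∫ t^2·e^(-2·t) dt = -(2·t^2 + 2·t + 1)·e^(-2·t)/4 + C, the region integral is 1/4 - 349·e^(-13/5)/200 and the full one is 1/4.
This evaluates to P = 0.48157.

P ≈ 0.4816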